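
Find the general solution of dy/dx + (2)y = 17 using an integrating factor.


P(x) = 2, Q(x) = 17; integrating factor μ = e^(2x).
(μ y)' = 17e^(2x) ⇒ μ y = (17/2)e^(2x) + C.
Divide by μ: y = 17/2 + Ce^(-2x).


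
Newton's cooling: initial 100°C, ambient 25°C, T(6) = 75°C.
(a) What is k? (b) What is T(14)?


Newton's law: T(t) = T_a + (T₀ - T_a)e^(-kt).
(a) Use T(6) = 75: (75 - 25)/(100 - 25) = e^(-k·6), so k = -ln(0.667)/6 ≈ 0.0676.
(b) Apply k to t = 14: T(14) = 25 + (75)e^(-0.946) ≈ 54.1°C.


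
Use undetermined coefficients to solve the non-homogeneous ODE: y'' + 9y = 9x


Homogeneous: r² + 9 = 0 ⇒ r = ±3i, y_h = C₁cos(3x) + C₂sin(3x).
Polynomial forcing; try y_p = Ax + B. Then y_p'' + 9 y_p = 9(Ax + B) = 9x, so B = 0 and A = 1.
General solution: y = C₁cos(3x) + C₂sin(3x) + x.


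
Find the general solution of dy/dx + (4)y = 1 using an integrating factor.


P(x) = 4, Q(x) = 1; integrating factor μ = e^(4x).
(μ y)' = e^(4x) ⇒ μ y = (1/4)e^(4x) + C.
Divide by μ: y = 1/4 + Ce^(-4x).


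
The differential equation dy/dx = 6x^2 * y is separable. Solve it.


Separate variables: dy/y = 6x^2 dx.
Integrate: ln|y| = 2x^3 + C₀.
Exponentiate: y = Ce^(2x^3).


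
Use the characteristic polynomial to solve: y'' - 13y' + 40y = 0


Characteristic equation: r² - 13r + 40 = 0.
Factor: (r - 8)(r - 5) = 0 ⇒ r = 8, 5 (distinct real).
General solution: y = C₁e^(8x) + C₂e^(5x).


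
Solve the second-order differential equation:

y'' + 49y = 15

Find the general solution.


Homogeneous part: r² + 49 = 0 ⇒ r = ±7i, so y_h = C₁cos(7x) + C₂sin(7x).
Try constant y_p = A; plug in: 49A = 15 ⇒ A = 15/49.
General solution: y = C₁cos(7x) + C₂sin(7x) + 15/49.


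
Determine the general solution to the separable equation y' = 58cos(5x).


g(y) = 1, so integrate directly: y = ∫ 58cos(5x) dx = (58/5)sin(5x) + C.


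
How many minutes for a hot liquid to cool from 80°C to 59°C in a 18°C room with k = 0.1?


From T(t) = T_a + (T₀ - T_a)e^(-kt), set T(t) = 59:
(59 - 18) / (80 - 18) = e^(-0.1t), so t = -ln(0.661)/0.1 ≈ 4.1 minutes.


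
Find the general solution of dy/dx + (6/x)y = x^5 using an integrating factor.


P(x) = 6/x ⇒ μ = x^6.
(x^6 y)' = x^11 ⇒ x^6 y = x^12/(12) + C.
Solve for y: y = (1/12)x^6 + C/x^6.


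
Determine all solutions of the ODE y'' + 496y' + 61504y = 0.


Characteristic equation: r² + 496r + 61504 = 0, i.e. (r + 248)² = 0.
Repeated root r = -248; include an x factor for the second linearly independent solution.
General solution: y = (C₁ + C₂x)e^(-248x).


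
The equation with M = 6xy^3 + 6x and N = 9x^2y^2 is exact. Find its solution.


Check exactness: ∂M/∂y = 18xy^2 and ∂N/∂x = 18xy^2; equal, so the equation is exact.
Integrate M with respect to x (treating y as constant): ∫M dx = 3x^2y^3 + 3x^2 + h(y).
Differentiate w.r.t. y and set equal to N: all terms match, so h'(y) = 0 and h is a constant absorbed into C.
General solution: 3x^2y^3 + 3x^2 = C.


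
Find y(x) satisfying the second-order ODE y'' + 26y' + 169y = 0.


Characteristic equation: r² + 26r + 169 = 0, i.e. (r + 13)² = 0.
Repeated root r = -13; include an x factor for the second linearly independent solution.
General solution: y = (C₁ + C₂x)e^(-13x).


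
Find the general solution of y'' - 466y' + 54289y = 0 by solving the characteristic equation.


Characteristic equation: r² - 466r + 54289 = 0, i.e. (r - 233)² = 0.
Repeated root r = 233; include an x factor for the second linearly independent solution.
General solution: y = (C₁ + C₂x)e^(233x).


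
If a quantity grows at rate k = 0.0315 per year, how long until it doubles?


Exponential growth: P(t) = P₀ e^(0.0315t). Set P(t)/P₀ = 2: e^(0.0315t) = 2.
Solve: t = ln(2)/0.0315 ≈ 22.00 years.


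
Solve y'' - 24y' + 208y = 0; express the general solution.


Characteristic equation: r² - 24r + 208 = 0.
Discriminant is negative; roots r = 12 ± 8i (complex conjugate pair).
General solution uses e^(α x)(C₁ cos(β x) + C₂ sin(β x)): y = e^(12x)(C₁cos(8x) + C₂sin(8x)).


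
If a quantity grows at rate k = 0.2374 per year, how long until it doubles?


Exponential growth: P(t) = P₀ e^(0.2374t). Set P(t)/P₀ = 2: e^(0.2374t) = 2.
Solve: t = ln(2)/0.2374 ≈ 2.92 years.


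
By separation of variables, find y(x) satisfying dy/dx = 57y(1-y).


Separate: dy/[y(1-y)] = 57 dx.
Partial fractions: 1/[y(1-y)] = 1/y + 1/(1-y).
Integrate: ln|y/(1-y)| = 57x + C₀.
Solve for y: y = 1/(1 + Ce^(-57x)).


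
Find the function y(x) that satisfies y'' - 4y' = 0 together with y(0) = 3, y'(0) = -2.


Characteristic roots of r² - 4r = 0 are 0, 4.
General solution y = c₁ + c₂ e^(4x).
Apply y(0) = 3: c₁ + c₂ = 3. Apply y'(0) = -2: 0 c₁ + 4 c₂ = -2.
Solve: c₁ = 7/2, c₂ = -1/2.
Particular solution: y = 7/2 - (1/2)e^(4x).


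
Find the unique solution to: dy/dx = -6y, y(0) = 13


General solution of y' = -6y is y = Ce^(-6x).
Apply y(0) = 13: C = 13.
Particular solution: y = 13e^(-6x).


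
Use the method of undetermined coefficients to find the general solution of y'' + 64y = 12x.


Homogeneous: r² + 64 = 0 ⇒ r = ±8i, y_h = C₁cos(8x) + C₂sin(8x).
Polynomial forcing; try y_p = Ax + B. Then y_p'' + 64 y_p = 64(Ax + B) = 12x, so B = 0 and A = 3/16.
General solution: y = C₁cos(8x) + C₂sin(8x) + (3/16)x.


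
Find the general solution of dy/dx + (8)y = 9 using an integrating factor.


P(x) = 8, Q(x) = 9; integrating factor μ = e^(8x).
(μ y)' = 9e^(8x) ⇒ μ y = (9/8)e^(8x) + C.
Divide by μ: y = 9/8 + Ce^(-8x).


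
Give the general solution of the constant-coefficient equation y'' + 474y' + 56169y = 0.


Characteristic equation: r² + 474r + 56169 = 0, i.e. (r + 237)² = 0.
Repeated root r = -237; include an x factor for the second linearly independent solution.
General solution: y = (C₁ + C₂x)e^(-237x).


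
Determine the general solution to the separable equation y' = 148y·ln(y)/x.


Separate: dy/[y ln(y)] = 148 dx/x.
Substitute u = ln(y): du/u = 148 dx/x.
Integrate: ln|ln(y)| = 148ln|x| + C₀, hence ln(y) = C·x^148.


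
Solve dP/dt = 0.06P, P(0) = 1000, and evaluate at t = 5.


The ODE dP/dt = 0.06P has solution P(t) = P(0)e^(0.06t).
Substitute P(0) = 1000 and t = 5: P(5) = 1000 e^(0.30) ≈ 1350.


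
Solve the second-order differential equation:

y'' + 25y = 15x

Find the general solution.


Homogeneous: r² + 25 = 0 ⇒ r = ±5i, y_h = C₁cos(5x) + C₂sin(5x).
Polynomial forcing; try y_p = Ax + B. Then y_p'' + 25 y_p = 25(Ax + B) = 15x, so B = 0 and A = 3/5.
General solution: y = C₁cos(5x) + C₂sin(5x) + (3/5)x.


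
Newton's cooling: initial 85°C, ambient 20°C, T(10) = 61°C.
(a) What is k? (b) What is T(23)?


Newton's law: T(t) = T_a + (T₀ - T_a)e^(-kt).
(a) Use T(10) = 61: (61 - 20)/(85 - 20) = e^(-k·10), so k = -ln(0.631)/10 ≈ 0.0461.
(b) Apply k to t = 23: T(23) = 20 + (65)e^(-1.060) ≈ 42.5°C.


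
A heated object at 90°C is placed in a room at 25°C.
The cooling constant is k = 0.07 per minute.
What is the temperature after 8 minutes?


Newton's law: dT/dt = -k(T - T_a) has solution T(t) = T_a + (T₀ - T_a)e^(-kt).
Plug in T_a = 25, T₀ = 90, k = 0.07, t = 8: T(8) = 25 + (65)e^(-0.56) ≈ 62.1°C.


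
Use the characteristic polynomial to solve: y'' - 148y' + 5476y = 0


Characteristic equation: r² - 148r + 5476 = 0, i.e. (r - 74)² = 0.
Repeated root r = 74; include an x factor for the second linearly independent solution.
General solution: y = (C₁ + C₂x)e^(74x).


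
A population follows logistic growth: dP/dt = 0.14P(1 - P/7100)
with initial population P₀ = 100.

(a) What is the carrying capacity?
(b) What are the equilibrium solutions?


Logistic ODE dP/dt = 0.14P(1 - P/7100) has equilibria where dP/dt = 0, i.e. P = 0 or P = 7100.
The coefficient (1 - P/K) = 0 when P = K, identifying K = 7100 as the carrying capacity.
(a) K = 7100; (b) equilibria P = 0 and P = 7100.


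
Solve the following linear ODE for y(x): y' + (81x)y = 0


P(x) = 81x ⇒ μ = e^((81/2)x²).
Q(x) = 0 so μ y is constant: y = Ce^(-(81/2)x²).


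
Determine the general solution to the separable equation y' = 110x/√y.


Separate: √y dy = 110x dx.
Integrate: (2/3)y^(3/2) = 55x² + C.


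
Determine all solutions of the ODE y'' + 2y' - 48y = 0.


Characteristic equation: r² + 2r - 48 = 0.
Factor: (r - 6)(r + 8) = 0 ⇒ r = 6, -8 (distinct real).
General solution: y = C₁e^(6x) + C₂e^(-8x).


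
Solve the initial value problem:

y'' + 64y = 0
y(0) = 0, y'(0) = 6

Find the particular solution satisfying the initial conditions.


Characteristic roots of r² + 64 = 0 are ±8i, so y = C₁cos(8x) + C₂sin(8x).
Apply y(0) = 0: C₁ = 0. Differentiate and apply y'(0) = 6: 8·C₂ = 6, so C₂ = 3/4.
Particular solution: y = (3/4)sin(8x).


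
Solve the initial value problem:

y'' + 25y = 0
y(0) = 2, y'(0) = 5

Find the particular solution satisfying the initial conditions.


Characteristic roots of r² + 25 = 0 are ±5i, so y = C₁cos(5x) + C₂sin(5x).
Apply y(0) = 2: C₁ = 2. Differentiate and apply y'(0) = 5: 5·C₂ = 5, so C₂ = 1.
Particular solution: y = 2cos(5x) + sin(5x).


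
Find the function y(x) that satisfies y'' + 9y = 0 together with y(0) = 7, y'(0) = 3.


Characteristic roots of r² + 9 = 0 are ±3i, so y = C₁cos(3x) + C₂sin(3x).
Apply y(0) = 7: C₁ = 7. Differentiate and apply y'(0) = 3: 3·C₂ = 3, so C₂ = 1.
Particular solution: y = 7cos(3x) + sin(3x).


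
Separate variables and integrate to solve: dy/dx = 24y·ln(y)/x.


Separate: dy/[y ln(y)] = 24 dx/x.
Substitute u = ln(y): du/u = 24 dx/x.
Integrate: ln|ln(y)| = 24ln|x| + C₀, hence ln(y) = C·x^24.


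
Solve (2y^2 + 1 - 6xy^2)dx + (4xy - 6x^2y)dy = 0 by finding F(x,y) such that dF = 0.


Check exactness: ∂M/∂y = 4y - 12xy and ∂N/∂x = 4y - 12xy; equal, so the equation is exact.
Integrate M with respect to x (treating y as constant): ∫M dx = 2xy^2 + x - 3x^2y^2 + h(y).
Differentiate w.r.t. y and set equal to N: all terms match, so h'(y) = 0 and h is a constant absorbed into C.
General solution: 2xy^2 + x - 3x^2y^2 = C.


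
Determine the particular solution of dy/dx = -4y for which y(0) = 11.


General solution of y' = -4y is y = Ce^(-4x).
Apply y(0) = 11: C = 11.
Particular solution: y = 11e^(-4x).


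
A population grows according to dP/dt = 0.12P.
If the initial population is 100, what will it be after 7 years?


The ODE dP/dt = 0.12P has solution P(t) = P(0)e^(0.12t).
Substitute P(0) = 100 and t = 7: P(7) = 100 e^(0.84) ≈ 232.


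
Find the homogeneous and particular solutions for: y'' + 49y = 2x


Homogeneous: r² + 49 = 0 ⇒ r = ±7i, y_h = C₁cos(7x) + C₂sin(7x).
Polynomial forcing; try y_p = Ax + B. Then y_p'' + 49 y_p = 49(Ax + B) = 2x, so B = 0 and A = 2/49.
General solution: y = C₁cos(7x) + C₂sin(7x) + (2/49)x.


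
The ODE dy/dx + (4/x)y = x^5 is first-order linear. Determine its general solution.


P(x) = 4/x ⇒ μ = x^4.
(x^4 y)' = x^9 ⇒ x^4 y = x^10/(10) + C.
Solve for y: y = (1/10)x^6 + C/x^4.


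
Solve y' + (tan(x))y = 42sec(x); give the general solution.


P(x) = tan(x) ⇒ μ = e^(∫tan(x)dx) = sec(x).
(sec(x) y)' = 42sec²(x) ⇒ sec(x) y = 42tan(x) + C.
Multiply by cos(x): y = 42sin(x) + C·cos(x).


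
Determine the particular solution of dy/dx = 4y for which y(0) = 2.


General solution of y' = 4y is y = Ce^(4x).
Apply y(0) = 2: C = 2.
Particular solution: y = 2e^(4x).


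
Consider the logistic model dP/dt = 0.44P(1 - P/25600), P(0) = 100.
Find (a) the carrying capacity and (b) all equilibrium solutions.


Logistic ODE dP/dt = 0.44P(1 - P/25600) has equilibria where dP/dt = 0, i.e. P = 0 or P = 25600.
The coefficient (1 - P/K) = 0 when P = K, identifying K = 25600 as the carrying capacity.
(a) K = 25600; (b) equilibria P = 0 and P = 25600.


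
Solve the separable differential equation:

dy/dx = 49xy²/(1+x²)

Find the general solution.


Separate: dy/y² = 49x/(1+x²) dx.
Integrate LHS: ∫ dy/y² = -1/y.
Integrate RHS via u = 1+x²: (49/2)ln(1+x²) + C.
Result: -1/y = (49/2)ln(1+x²) + C.


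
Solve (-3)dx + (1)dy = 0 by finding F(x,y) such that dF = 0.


Check exactness: ∂M/∂y = 0 and ∂N/∂x = 0; equal, so the equation is exact.
Integrate M with respect to x (treating y as constant): ∫M dx = -3x + h(y).
Differentiate w.r.t. y and set equal to N: the x-dependent terms already match, leaving h'(y) = 1. Integrate: h(y) = y.
So F(x,y) = y - 3x.
General solution: y - 3x = C.


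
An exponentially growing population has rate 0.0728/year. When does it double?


Exponential growth: P(t) = P₀ e^(0.0728t). Set P(t)/P₀ = 2: e^(0.0728t) = 2.
Solve: t = ln(2)/0.0728 ≈ 9.52 years.


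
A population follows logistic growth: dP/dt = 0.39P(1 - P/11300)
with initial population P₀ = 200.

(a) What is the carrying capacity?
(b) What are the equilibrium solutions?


Logistic ODE dP/dt = 0.39P(1 - P/11300) has equilibria where dP/dt = 0, i.e. P = 0 or P = 11300.
The coefficient (1 - P/K) = 0 when P = K, identifying K = 11300 as the carrying capacity.
(a) K = 11300; (b) equilibria P = 0 and P = 11300.


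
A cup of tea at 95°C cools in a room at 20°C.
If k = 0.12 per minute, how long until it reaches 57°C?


From T(t) = T_a + (T₀ - T_a)e^(-kt), set T(t) = 57:
(57 - 20) / (95 - 20) = e^(-0.12t), so t = -ln(0.493)/0.12 ≈ 5.9 minutes.


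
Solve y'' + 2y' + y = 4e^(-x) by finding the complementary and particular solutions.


Characteristic polynomial (r + 1)² = 0; repeated root r = -1.
y_h = (C₁ + C₂x)e^(-x). Forcing matches the repeated root (resonance), so try y_p = Ax² e^(-x).
Substitute and solve for A: 2A = 4, so A = 2.
General solution: y = (C₁ + C₂x + 2x²)e^(-x).


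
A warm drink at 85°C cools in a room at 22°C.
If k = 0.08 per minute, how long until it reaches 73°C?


From T(t) = T_a + (T₀ - T_a)e^(-kt), set T(t) = 73:
(73 - 22) / (85 - 22) = e^(-0.08t), so t = -ln(0.810)/0.08 ≈ 2.6 minutes.


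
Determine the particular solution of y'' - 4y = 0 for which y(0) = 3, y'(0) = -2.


Characteristic roots of r² - 4 = 0 are -2, 2.
General solution y = c₁ e^(-2x) + c₂ e^(2x).
Apply y(0) = 3: c₁ + c₂ = 3. Apply y'(0) = -2: -2 c₁ + 2 c₂ = -2.
Solve: c₁ = 2, c₂ = 1.
Particular solution: y = 2e^(-2x) + e^(2x).


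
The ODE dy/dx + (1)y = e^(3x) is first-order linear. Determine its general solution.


P(x) = 1 ⇒ μ = e^(x).
(μ y)' = e^(4x) ⇒ μ y = e^(4x)/4 + C.
Divide by μ: y = (1/4)e^(3x) + Ce^(-x).


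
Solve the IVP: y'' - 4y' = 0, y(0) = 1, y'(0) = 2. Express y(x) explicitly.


Characteristic roots of r² - 4r = 0 are 4, 0.
General solution y = c₁ e^(4x) + c₂.
Apply y(0) = 1: c₁ + c₂ = 1. Apply y'(0) = 2: 4 c₁ + 0 c₂ = 2.
Solve: c₁ = 1/2, c₂ = 1/2.
Particular solution: y = (1/2)e^(4x) + 1/2.


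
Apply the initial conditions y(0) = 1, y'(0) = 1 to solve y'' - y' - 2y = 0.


Characteristic roots of r² - r - 2 = 0 are -1, 2.
General solution y = c₁ e^(-x) + c₂ e^(2x).
Apply y(0) = 1: c₁ + c₂ = 1. Apply y'(0) = 1: -1 c₁ + 2 c₂ = 1.
Solve: c₁ = 1/3, c₂ = 2/3.
Particular solution: y = (1/3)e^(-x) + (2/3)e^(2x).


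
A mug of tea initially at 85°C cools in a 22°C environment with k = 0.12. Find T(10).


Newton's law: dT/dt = -k(T - T_a) has solution T(t) = T_a + (T₀ - T_a)e^(-kt).
Plug in T_a = 22, T₀ = 85, k = 0.12, t = 10: T(10) = 22 + (63)e^(-1.20) ≈ 41.0°C.


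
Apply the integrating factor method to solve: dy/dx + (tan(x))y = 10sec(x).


P(x) = tan(x) ⇒ μ = e^(∫tan(x)dx) = sec(x).
(sec(x) y)' = 10sec²(x) ⇒ sec(x) y = 10tan(x) + C.
Multiply by cos(x): y = 10sin(x) + C·cos(x).


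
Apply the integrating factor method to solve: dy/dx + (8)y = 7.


P(x) = 8, Q(x) = 7; integrating factor μ = e^(8x).
(μ y)' = 7e^(8x) ⇒ μ y = (7/8)e^(8x) + C.
Divide by μ: y = 7/8 + Ce^(-8x).


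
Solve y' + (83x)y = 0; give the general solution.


P(x) = 83x ⇒ μ = e^((83/2)x²).
Q(x) = 0 so μ y is constant: y = Ce^(-(83/2)x²).


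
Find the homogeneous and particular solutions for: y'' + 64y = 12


Homogeneous part: r² + 64 = 0 ⇒ r = ±8i, so y_h = C₁cos(8x) + C₂sin(8x).
Try constant y_p = A; plug in: 64A = 12 ⇒ A = 3/16.
General solution: y = C₁cos(8x) + C₂sin(8x) + 3/16.


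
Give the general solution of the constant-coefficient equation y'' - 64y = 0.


Characteristic equation: r² - 64 = 0.
Factor: (r - 8)(r + 8) = 0 ⇒ r = 8, -8 (distinct real).
General solution: y = C₁e^(8x) + C₂e^(-8x).


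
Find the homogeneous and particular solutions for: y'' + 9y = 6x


Homogeneous: r² + 9 = 0 ⇒ r = ±3i, y_h = C₁cos(3x) + C₂sin(3x).
Polynomial forcing; try y_p = Ax + B. Then y_p'' + 9 y_p = 9(Ax + B) = 6x, so B = 0 and A = 2/3.
General solution: y = C₁cos(3x) + C₂sin(3x) + (2/3)x.


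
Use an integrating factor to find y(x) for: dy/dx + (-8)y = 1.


P(x) = -8 ⇒ μ = e^(-8x).
(μ y)' = e^(-8x) ⇒ μ y = -(1/8)e^(-8x) + C.
Divide by μ: y = -1/8 + Ce^(8x).


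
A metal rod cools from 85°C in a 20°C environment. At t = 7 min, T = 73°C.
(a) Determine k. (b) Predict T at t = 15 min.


Newton's law: T(t) = T_a + (T₀ - T_a)e^(-kt).
(a) Use T(7) = 73: (73 - 20)/(85 - 20) = e^(-k·7), so k = -ln(0.815)/7 ≈ 0.0292.
(b) Apply k to t = 15: T(15) = 20 + (65)e^(-0.437) ≈ 62.0°C.


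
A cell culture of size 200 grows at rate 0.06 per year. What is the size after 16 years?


The ODE dP/dt = 0.06P has solution P(t) = P(0)e^(0.06t).
Substitute P(0) = 200 and t = 16: P(16) = 200 e^(0.96) ≈ 522.


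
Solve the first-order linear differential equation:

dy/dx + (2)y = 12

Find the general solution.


P(x) = 2, Q(x) = 12; integrating factor μ = e^(2x).
(μ y)' = 12e^(2x) ⇒ μ y = 6e^(2x) + C.
Divide by μ: y = 6 + Ce^(-2x).


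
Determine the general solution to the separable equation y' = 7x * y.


Separate variables: dy/y = 7x dx.
Integrate: ln|y| = (7/2)x^2 + C₀.
Exponentiate: y = Ce^((7/2)x^2).


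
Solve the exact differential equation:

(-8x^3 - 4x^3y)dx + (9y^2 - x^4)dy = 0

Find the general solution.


Check exactness: ∂M/∂y = -4x^3 and ∂N/∂x = -4x^3; equal, so the equation is exact.
Integrate M with respect to x (treating y as constant): ∫M dx = -2x^4 - x^4y + h(y).
Differentiate w.r.t. y and set equal to N: the x-dependent terms already match, leaving h'(y) = 9y^2. Integrate: h(y) = 3y^3.
So F(x,y) = -2x^4 + 3y^3 - x^4y.
General solution: -2x^4 + 3y^3 - x^4y = C.


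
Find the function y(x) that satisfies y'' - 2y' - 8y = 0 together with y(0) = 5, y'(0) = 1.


Characteristic roots of r² - 2r - 8 = 0 are -2, 4.
General solution y = c₁ e^(-2x) + c₂ e^(4x).
Apply y(0) = 5: c₁ + c₂ = 5. Apply y'(0) = 1: -2 c₁ + 4 c₂ = 1.
Solve: c₁ = 19/6, c₂ = 11/6.
Particular solution: y = (19/6)e^(-2x) + (11/6)e^(4x).


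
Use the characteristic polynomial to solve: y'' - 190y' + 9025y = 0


Characteristic equation: r² - 190r + 9025 = 0, i.e. (r - 95)² = 0.
Repeated root r = 95; include an x factor for the second linearly independent solution.
General solution: y = (C₁ + C₂x)e^(95x).


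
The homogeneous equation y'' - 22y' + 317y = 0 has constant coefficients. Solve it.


Characteristic equation: r² - 22r + 317 = 0.
Discriminant is negative; roots r = 11 ± 14i (complex conjugate pair).
General solution uses e^(α x)(C₁ cos(β x) + C₂ sin(β x)): y = e^(11x)(C₁cos(14x) + C₂sin(14x)).


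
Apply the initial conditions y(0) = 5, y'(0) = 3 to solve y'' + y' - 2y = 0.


Characteristic roots of r² + r - 2 = 0 are 1, -2.
General solution y = c₁ e^(x) + c₂ e^(-2x).
Apply y(0) = 5: c₁ + c₂ = 5. Apply y'(0) = 3: 1 c₁ - 2 c₂ = 3.
Solve: c₁ = 13/3, c₂ = 2/3.
Particular solution: y = (13/3)e^(x) + (2/3)e^(-2x).


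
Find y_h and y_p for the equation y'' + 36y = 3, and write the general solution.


Homogeneous part: r² + 36 = 0 ⇒ r = ±6i, so y_h = C₁cos(6x) + C₂sin(6x).
Try constant y_p = A; plug in: 36A = 3 ⇒ A = 1/12.
General solution: y = C₁cos(6x) + C₂sin(6x) + 1/12.


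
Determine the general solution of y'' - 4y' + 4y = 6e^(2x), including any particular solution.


Characteristic polynomial (r - 2)² = 0; repeated root r = 2.
y_h = (C₁ + C₂x)e^(2x). Forcing matches the repeated root (resonance), so try y_p = Ax² e^(2x).
Substitute and solve for A: 2A = 6, so A = 3.
General solution: y = (C₁ + C₂x + 3x²)e^(2x).


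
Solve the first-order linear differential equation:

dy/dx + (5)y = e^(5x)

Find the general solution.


P(x) = 5 ⇒ μ = e^(5x).
(μ y)' = e^(10x) ⇒ μ y = (1/10)e^(10x) + C.
Divide by μ: y = (1/10)e^(5x) + Ce^(-5x).


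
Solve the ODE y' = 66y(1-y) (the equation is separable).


Separate: dy/[y(1-y)] = 66 dx.
Partial fractions: 1/[y(1-y)] = 1/y + 1/(1-y).
Integrate: ln|y/(1-y)| = 66x + C₀.
Solve for y: y = 1/(1 + Ce^(-66x)).


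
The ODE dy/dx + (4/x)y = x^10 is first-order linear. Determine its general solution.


P(x) = 4/x ⇒ μ = x^4.
(x^4 y)' = x^4·x^10 = x^14.
Integrate: x^4 y = x^15/(15) + C.
Solve for y: y = (1/15)x^11 + C/x^4.


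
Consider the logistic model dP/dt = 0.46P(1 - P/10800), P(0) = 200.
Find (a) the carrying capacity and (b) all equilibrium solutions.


Logistic ODE dP/dt = 0.46P(1 - P/10800) has equilibria where dP/dt = 0, i.e. P = 0 or P = 10800.
The coefficient (1 - P/K) = 0 when P = K, identifying K = 10800 as the carrying capacity.
(a) K = 10800; (b) equilibria P = 0 and P = 10800.


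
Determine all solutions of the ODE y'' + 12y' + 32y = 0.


Characteristic equation: r² + 12r + 32 = 0.
Factor: (r + 8)(r + 4) = 0 ⇒ r = -8, -4 (distinct real).
General solution: y = C₁e^(-8x) + C₂e^(-4x).


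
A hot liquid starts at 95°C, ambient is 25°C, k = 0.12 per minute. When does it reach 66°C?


From T(t) = T_a + (T₀ - T_a)e^(-kt), set T(t) = 66:
(66 - 25) / (95 - 25) = e^(-0.12t), so t = -ln(0.586)/0.12 ≈ 4.5 minutes.


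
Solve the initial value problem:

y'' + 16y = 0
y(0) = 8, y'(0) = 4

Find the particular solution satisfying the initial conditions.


Characteristic roots of r² + 16 = 0 are ±4i, so y = C₁cos(4x) + C₂sin(4x).
Apply y(0) = 8: C₁ = 8. Differentiate and apply y'(0) = 4: 4·C₂ = 4, so C₂ = 1.
Particular solution: y = 8cos(4x) + sin(4x).


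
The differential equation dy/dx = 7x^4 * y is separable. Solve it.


Separate variables: dy/y = 7x^4 dx.
Integrate: ln|y| = (7/5)x^5 + C₀.
Exponentiate: y = Ce^((7/5)x^5).


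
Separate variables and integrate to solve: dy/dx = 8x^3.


Integrate both sides with respect to x: y = ∫ 8x^3 dx = 2x^4 + C.


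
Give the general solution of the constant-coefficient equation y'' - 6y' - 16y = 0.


Characteristic equation: r² - 6r - 16 = 0.
Factor: (r - 8)(r + 2) = 0 ⇒ r = 8, -2 (distinct real).
General solution: y = C₁e^(8x) + C₂e^(-2x).


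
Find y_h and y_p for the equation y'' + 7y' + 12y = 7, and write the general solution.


Characteristic roots of r² + 7r + 12 = 0 are -4, -3.
y_h = C₁e^(-4x) + C₂e^(-3x).
Constant forcing; try y_p = A. Then 12A = 7 ⇒ A = 7/12.
General solution: y = C₁e^(-4x) + C₂e^(-3x) + 7/12.


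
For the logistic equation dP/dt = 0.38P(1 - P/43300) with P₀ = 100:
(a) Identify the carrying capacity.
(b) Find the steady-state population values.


Logistic ODE dP/dt = 0.38P(1 - P/43300) has equilibria where dP/dt = 0, i.e. P = 0 or P = 43300.
The coefficient (1 - P/K) = 0 when P = K, identifying K = 43300 as the carrying capacity.
(a) K = 43300; (b) equilibria P = 0 and P = 43300.


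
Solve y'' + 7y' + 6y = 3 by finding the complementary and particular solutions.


Characteristic roots of r² + 7r + 6 = 0 are -1, -6.
y_h = C₁e^(-x) + C₂e^(-6x).
Constant forcing; try y_p = A. Then 6A = 3 ⇒ A = 1/2.
General solution: y = C₁e^(-x) + C₂e^(-6x) + 1/2.


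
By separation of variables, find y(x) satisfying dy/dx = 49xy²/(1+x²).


Separate: dy/y² = 49x/(1+x²) dx.
Integrate LHS: ∫ dy/y² = -1/y.
Integrate RHS via u = 1+x²: (49/2)ln(1+x²) + C.
Result: -1/y = (49/2)ln(1+x²) + C.


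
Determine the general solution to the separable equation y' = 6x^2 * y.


Separate variables: dy/y = 6x^2 dx.
Integrate: ln|y| = 2x^3 + C₀.
Exponentiate: y = Ce^(2x^3).


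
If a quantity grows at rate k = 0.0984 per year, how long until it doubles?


Exponential growth: P(t) = P₀ e^(0.0984t). Set P(t)/P₀ = 2: e^(0.0984t) = 2.
Solve: t = ln(2)/0.0984 ≈ 7.04 years.


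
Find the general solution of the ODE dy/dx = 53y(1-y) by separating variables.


Separate: dy/[y(1-y)] = 53 dx.
Partial fractions: 1/[y(1-y)] = 1/y + 1/(1-y).
Integrate: ln|y/(1-y)| = 53x + C₀.
Solve for y: y = 1/(1 + Ce^(-53x)).


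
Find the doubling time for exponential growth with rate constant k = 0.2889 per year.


Exponential growth: P(t) = P₀ e^(0.2889t). Set P(t)/P₀ = 2: e^(0.2889t) = 2.
Solve: t = ln(2)/0.2889 ≈ 2.40 years.


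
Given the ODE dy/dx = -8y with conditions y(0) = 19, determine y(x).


General solution of y' = -8y is y = Ce^(-8x).
Apply y(0) = 19: C = 19.
Particular solution: y = 19e^(-8x).


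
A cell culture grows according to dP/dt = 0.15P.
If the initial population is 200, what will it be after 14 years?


The ODE dP/dt = 0.15P has solution P(t) = P(0)e^(0.15t).
Substitute P(0) = 200 and t = 14: P(14) = 200 e^(2.10) ≈ 1633.


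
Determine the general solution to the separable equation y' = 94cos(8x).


g(y) = 1, so integrate directly: y = ∫ 94cos(8x) dx = (47/4)sin(8x) + C.


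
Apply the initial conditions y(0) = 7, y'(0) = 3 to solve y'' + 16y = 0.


Characteristic roots of r² + 16 = 0 are ±4i, so y = C₁cos(4x) + C₂sin(4x).
Apply y(0) = 7: C₁ = 7. Differentiate and apply y'(0) = 3: 4·C₂ = 3, so C₂ = 3/4.
Particular solution: y = 7cos(4x) + (3/4)sin(4x).


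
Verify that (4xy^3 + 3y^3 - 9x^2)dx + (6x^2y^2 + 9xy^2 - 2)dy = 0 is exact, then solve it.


Check exactness: ∂M/∂y = 12xy^2 + 9y^2 and ∂N/∂x = 12xy^2 + 9y^2; equal, so the equation is exact.
Integrate M with respect to x (treating y as constant): ∫M dx = 2x^2y^3 + 3xy^3 - 3x^3 + h(y).
Differentiate w.r.t. y and set equal to N: the x-dependent terms already match, leaving h'(y) = -2. Integrate: h(y) = -2y.
So F(x,y) = 2x^2y^3 + 3xy^3 - 2y - 3x^3.
General solution: 2x^2y^3 + 3xy^3 - 2y - 3x^3 = C.


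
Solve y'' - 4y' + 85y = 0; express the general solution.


Characteristic equation: r² - 4r + 85 = 0.
Discriminant is negative; roots r = 2 ± 9i (complex conjugate pair).
General solution uses e^(α x)(C₁ cos(β x) + C₂ sin(β x)): y = e^(2x)(C₁cos(9x) + C₂sin(9x)).


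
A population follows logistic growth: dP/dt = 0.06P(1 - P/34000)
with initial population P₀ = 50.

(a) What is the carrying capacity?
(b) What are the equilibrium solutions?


Logistic ODE dP/dt = 0.06P(1 - P/34000) has equilibria where dP/dt = 0, i.e. P = 0 or P = 34000.
The coefficient (1 - P/K) = 0 when P = K, identifying K = 34000 as the carrying capacity.
(a) K = 34000; (b) equilibria P = 0 and P = 34000.


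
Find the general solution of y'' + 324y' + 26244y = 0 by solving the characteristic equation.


Characteristic equation: r² + 324r + 26244 = 0, i.e. (r + 162)² = 0.
Repeated root r = -162; include an x factor for the second linearly independent solution.
General solution: y = (C₁ + C₂x)e^(-162x).


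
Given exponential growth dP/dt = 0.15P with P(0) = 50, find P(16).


The ODE dP/dt = 0.15P has solution P(t) = P(0)e^(0.15t).
Substitute P(0) = 50 and t = 16: P(16) = 50 e^(2.40) ≈ 551.


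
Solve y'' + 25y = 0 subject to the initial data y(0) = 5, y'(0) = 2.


Characteristic roots of r² + 25 = 0 are ±5i, so y = C₁cos(5x) + C₂sin(5x).
Apply y(0) = 5: C₁ = 5. Differentiate and apply y'(0) = 2: 5·C₂ = 2, so C₂ = 2/5.
Particular solution: y = 5cos(5x) + (2/5)sin(5x).


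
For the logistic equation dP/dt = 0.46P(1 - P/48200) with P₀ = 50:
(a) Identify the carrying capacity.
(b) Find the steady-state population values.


Logistic ODE dP/dt = 0.46P(1 - P/48200) has equilibria where dP/dt = 0, i.e. P = 0 or P = 48200.
The coefficient (1 - P/K) = 0 when P = K, identifying K = 48200 as the carrying capacity.
(a) K = 48200; (b) equilibria P = 0 and P = 48200.


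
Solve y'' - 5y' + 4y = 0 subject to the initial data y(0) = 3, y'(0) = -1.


Characteristic roots of r² - 5r + 4 = 0 are 4, 1.
General solution y = c₁ e^(4x) + c₂ e^(x).
Apply y(0) = 3: c₁ + c₂ = 3. Apply y'(0) = -1: 4 c₁ + 1 c₂ = -1.
Solve: c₁ = -4/3, c₂ = 13/3.
Particular solution: y = -(4/3)e^(4x) + (13/3)e^(x).


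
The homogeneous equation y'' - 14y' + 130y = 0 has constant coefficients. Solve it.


Characteristic equation: r² - 14r + 130 = 0.
Discriminant is negative; roots r = 7 ± 9i (complex conjugate pair).
General solution uses e^(α x)(C₁ cos(β x) + C₂ sin(β x)): y = e^(7x)(C₁cos(9x) + C₂sin(9x)).


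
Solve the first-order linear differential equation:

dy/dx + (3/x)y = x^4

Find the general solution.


P(x) = 3/x ⇒ μ = x^3.
(x^3 y)' = x^7 ⇒ x^3 y = x^8/(8) + C.
Solve for y: y = (1/8)x^5 + C/x^3.


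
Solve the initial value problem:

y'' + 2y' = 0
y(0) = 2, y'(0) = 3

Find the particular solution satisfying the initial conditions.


Characteristic roots of r² + 2r = 0 are 0, -2.
General solution y = c₁ + c₂ e^(-2x).
Apply y(0) = 2: c₁ + c₂ = 2. Apply y'(0) = 3: 0 c₁ - 2 c₂ = 3.
Solve: c₁ = 7/2, c₂ = -3/2.
Particular solution: y = 7/2 - (3/2)e^(-2x).


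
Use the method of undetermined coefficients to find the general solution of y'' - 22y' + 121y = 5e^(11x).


Characteristic polynomial (r - 11)² = 0; repeated root r = 11.
y_h = (C₁ + C₂x)e^(11x). Forcing matches the repeated root (resonance), so try y_p = Ax² e^(11x).
Substitute and solve for A: 2A = 5, so A = 5/2.
General solution: y = (C₁ + C₂x + (5/2)x²)e^(11x).


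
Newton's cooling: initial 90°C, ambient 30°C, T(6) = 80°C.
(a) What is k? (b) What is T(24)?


Newton's law: T(t) = T_a + (T₀ - T_a)e^(-kt).
(a) Use T(6) = 80: (80 - 30)/(90 - 30) = e^(-k·6), so k = -ln(0.833)/6 ≈ 0.0304.
(b) Apply k to t = 24: T(24) = 30 + (60)e^(-0.729) ≈ 58.9°C.


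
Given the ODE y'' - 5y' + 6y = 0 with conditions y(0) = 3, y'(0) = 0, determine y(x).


Characteristic roots of r² - 5r + 6 = 0 are 3, 2.
General solution y = c₁ e^(3x) + c₂ e^(2x).
Apply y(0) = 3: c₁ + c₂ = 3. Apply y'(0) = 0: 3 c₁ + 2 c₂ = 0.
Solve: c₁ = -6, c₂ = 9.
Particular solution: y = -6e^(3x) + 9e^(2x).


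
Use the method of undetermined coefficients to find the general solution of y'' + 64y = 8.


Homogeneous part: r² + 64 = 0 ⇒ r = ±8i, so y_h = C₁cos(8x) + C₂sin(8x).
Try constant y_p = A; plug in: 64A = 8 ⇒ A = 1/8.
General solution: y = C₁cos(8x) + C₂sin(8x) + 1/8.


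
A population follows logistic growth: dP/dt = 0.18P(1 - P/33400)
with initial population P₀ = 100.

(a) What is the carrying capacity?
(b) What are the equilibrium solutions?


Logistic ODE dP/dt = 0.18P(1 - P/33400) has equilibria where dP/dt = 0, i.e. P = 0 or P = 33400.
The coefficient (1 - P/K) = 0 when P = K, identifying K = 33400 as the carrying capacity.
(a) K = 33400; (b) equilibria P = 0 and P = 33400.


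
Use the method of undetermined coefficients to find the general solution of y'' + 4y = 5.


Homogeneous part: r² + 4 = 0 ⇒ r = ±2i, so y_h = C₁cos(2x) + C₂sin(2x).
Try constant y_p = A; plug in: 4A = 5 ⇒ A = 5/4.
General solution: y = C₁cos(2x) + C₂sin(2x) + 5/4.


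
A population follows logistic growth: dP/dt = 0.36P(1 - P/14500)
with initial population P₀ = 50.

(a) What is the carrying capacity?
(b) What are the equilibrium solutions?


Logistic ODE dP/dt = 0.36P(1 - P/14500) has equilibria where dP/dt = 0, i.e. P = 0 or P = 14500.
The coefficient (1 - P/K) = 0 when P = K, identifying K = 14500 as the carrying capacity.
(a) K = 14500; (b) equilibria P = 0 and P = 14500.


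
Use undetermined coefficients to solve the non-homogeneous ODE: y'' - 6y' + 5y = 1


Characteristic roots of r² - 6r + 5 = 0 are 1, 5.
y_h = C₁e^(x) + C₂e^(5x).
Forcing exponent 0 is not a characteristic root; try y_p = A.
Substitute: A·(0 + (-6)·0 + (5)) = A·5 = 1, so A = 1/5.
General solution: y = C₁e^(x) + C₂e^(5x) + 1/5.


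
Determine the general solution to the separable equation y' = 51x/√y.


Separate: √y dy = 51x dx.
Integrate: (2/3)y^(3/2) = (51/2)x² + C.


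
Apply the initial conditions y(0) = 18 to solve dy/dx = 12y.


General solution of y' = 12y is y = Ce^(12x).
Apply y(0) = 18: C = 18.
Particular solution: y = 18e^(12x).


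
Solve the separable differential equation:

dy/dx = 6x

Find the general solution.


Integrate both sides with respect to x: y = ∫ 6x dx = 3x^2 + C.


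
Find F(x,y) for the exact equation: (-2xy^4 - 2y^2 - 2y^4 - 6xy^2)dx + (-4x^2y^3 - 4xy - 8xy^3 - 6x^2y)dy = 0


Check exactness: ∂M/∂y = -8xy^3 - 4y - 8y^3 - 12xy and ∂N/∂x = -8xy^3 - 4y - 8y^3 - 12xy; equal, so the equation is exact.
Integrate M with respect to x (treating y as constant): ∫M dx = -x^2y^4 - 2xy^2 - 2xy^4 - 3x^2y^2 + h(y).
Differentiate w.r.t. y and set equal to N: all terms match, so h'(y) = 0 and h is a constant absorbed into C.
General solution: -x^2y^4 - 2xy^2 - 2xy^4 - 3x^2y^2 = C.


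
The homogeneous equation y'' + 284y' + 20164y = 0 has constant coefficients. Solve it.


Characteristic equation: r² + 284r + 20164 = 0, i.e. (r + 142)² = 0.
Repeated root r = -142; include an x factor for the second linearly independent solution.
General solution: y = (C₁ + C₂x)e^(-142x).


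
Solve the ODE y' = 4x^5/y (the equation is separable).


Separate variables: y dy = 4x^5 dx.
Integrate both sides: y²/2 = (2/3)x^6 + C₀.
Multiply by 2: y² = (4/3)x^6 + C.


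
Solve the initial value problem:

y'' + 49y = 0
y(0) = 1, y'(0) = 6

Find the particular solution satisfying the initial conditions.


Characteristic roots of r² + 49 = 0 are ±7i, so y = C₁cos(7x) + C₂sin(7x).
Apply y(0) = 1: C₁ = 1. Differentiate and apply y'(0) = 6: 7·C₂ = 6, so C₂ = 6/7.
Particular solution: y = cos(7x) + (6/7)sin(7x).


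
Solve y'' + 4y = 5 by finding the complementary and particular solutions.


Homogeneous part: r² + 4 = 0 ⇒ r = ±2i, so y_h = C₁cos(2x) + C₂sin(2x).
Try constant y_p = A; plug in: 4A = 5 ⇒ A = 5/4.
General solution: y = C₁cos(2x) + C₂sin(2x) + 5/4.


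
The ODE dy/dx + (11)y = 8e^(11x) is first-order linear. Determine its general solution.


P(x) = 11 ⇒ μ = e^(11x).
(μ y)' = 8e^(22x) ⇒ μ y = (8/22)e^(22x) + C.
Divide by μ: y = (4/11)e^(11x) + Ce^(-11x).


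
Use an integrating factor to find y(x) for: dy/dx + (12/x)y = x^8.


P(x) = 12/x ⇒ μ = x^12.
(x^12 y)' = x^20 ⇒ x^12 y = x^21/(21) + C.
Solve for y: y = (1/21)x^9 + C/x^12.


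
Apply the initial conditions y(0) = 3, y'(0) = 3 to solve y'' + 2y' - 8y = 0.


Characteristic roots of r² + 2r - 8 = 0 are 2, -4.
General solution y = c₁ e^(2x) + c₂ e^(-4x).
Apply y(0) = 3: c₁ + c₂ = 3. Apply y'(0) = 3: 2 c₁ - 4 c₂ = 3.
Solve: c₁ = 5/2, c₂ = 1/2.
Particular solution: y = (5/2)e^(2x) + (1/2)e^(-4x).


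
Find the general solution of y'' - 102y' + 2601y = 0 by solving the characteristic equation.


Characteristic equation: r² - 102r + 2601 = 0, i.e. (r - 51)² = 0.
Repeated root r = 51; include an x factor for the second linearly independent solution.
General solution: y = (C₁ + C₂x)e^(51x).


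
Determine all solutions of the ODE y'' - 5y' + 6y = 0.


Characteristic equation: r² - 5r + 6 = 0.
Factor: (r - 3)(r - 2) = 0 ⇒ r = 3, 2 (distinct real).
General solution: y = C₁e^(3x) + C₂e^(2x).


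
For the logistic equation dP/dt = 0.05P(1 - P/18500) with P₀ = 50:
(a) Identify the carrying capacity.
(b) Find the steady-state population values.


Logistic ODE dP/dt = 0.05P(1 - P/18500) has equilibria where dP/dt = 0, i.e. P = 0 or P = 18500.
The coefficient (1 - P/K) = 0 when P = K, identifying K = 18500 as the carrying capacity.
(a) K = 18500; (b) equilibria P = 0 and P = 18500.


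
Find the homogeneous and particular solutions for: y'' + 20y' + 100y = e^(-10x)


Characteristic polynomial (r + 10)² = 0; repeated root r = -10.
y_h = (C₁ + C₂x)e^(-10x). Forcing matches the repeated root (resonance), so try y_p = Ax² e^(-10x).
Substitute and solve for A: 2A = 1, so A = 1/2.
General solution: y = (C₁ + C₂x + (1/2)x²)e^(-10x).


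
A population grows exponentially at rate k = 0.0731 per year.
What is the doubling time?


Exponential growth: P(t) = P₀ e^(0.0731t). Set P(t)/P₀ = 2: e^(0.0731t) = 2.
Solve: t = ln(2)/0.0731 ≈ 9.48 years.


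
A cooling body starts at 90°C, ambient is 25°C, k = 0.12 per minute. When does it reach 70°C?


From T(t) = T_a + (T₀ - T_a)e^(-kt), set T(t) = 70:
(70 - 25) / (90 - 25) = e^(-0.12t), so t = -ln(0.692)/0.12 ≈ 3.1 minutes.


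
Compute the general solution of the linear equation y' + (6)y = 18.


P(x) = 6, Q(x) = 18; integrating factor μ = e^(6x).
(μ y)' = 18e^(6x) ⇒ μ y = 3e^(6x) + C.
Divide by μ: y = 3 + Ce^(-6x).


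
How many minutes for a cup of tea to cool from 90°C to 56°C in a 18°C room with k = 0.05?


From T(t) = T_a + (T₀ - T_a)e^(-kt), set T(t) = 56:
(56 - 18) / (90 - 18) = e^(-0.05t), so t = -ln(0.528)/0.05 ≈ 12.8 minutes.


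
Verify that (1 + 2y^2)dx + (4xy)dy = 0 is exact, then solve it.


Check exactness: ∂M/∂y = 4y and ∂N/∂x = 4y; equal, so the equation is exact.
Integrate M with respect to x (treating y as constant): ∫M dx = x + 2xy^2 + h(y).
Differentiate w.r.t. y and set equal to N: all terms match, so h'(y) = 0 and h is a constant absorbed into C.
General solution: x + 2xy^2 = C.


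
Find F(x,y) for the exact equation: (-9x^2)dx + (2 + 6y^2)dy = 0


Check exactness: ∂M/∂y = 0 and ∂N/∂x = 0; equal, so the equation is exact.
Integrate M with respect to x (treating y as constant): ∫M dx = -3x^3 + h(y).
Differentiate w.r.t. y and set equal to N: the x-dependent terms already match, leaving h'(y) = 2 + 6y^2. Integrate: h(y) = 2y + 2y^3.
So F(x,y) = 2y + 2y^3 - 3x^3.
General solution: 2y + 2y^3 - 3x^3 = C.


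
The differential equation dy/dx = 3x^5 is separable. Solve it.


Integrate both sides with respect to x: y = ∫ 3x^5 dx = (1/2)x^6 + C.


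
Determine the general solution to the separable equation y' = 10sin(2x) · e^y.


Separate: e^(-y) dy = 10sin(2x) dx.
Integrate: -e^(-y) = -5cos(2x) + C₀.
Rearrange: e^(-y) = 5cos(2x) + C.


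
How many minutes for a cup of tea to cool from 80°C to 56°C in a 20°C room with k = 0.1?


From T(t) = T_a + (T₀ - T_a)e^(-kt), set T(t) = 56:
(56 - 20) / (80 - 20) = e^(-0.1t), so t = -ln(0.600)/0.1 ≈ 5.1 minutes.


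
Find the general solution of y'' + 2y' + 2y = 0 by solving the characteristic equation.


Characteristic equation: r² + 2r + 2 = 0.
Discriminant is negative; roots r = -1 ± 1i (complex conjugate pair).
General solution uses e^(α x)(C₁ cos(β x) + C₂ sin(β x)): y = e^(-x)(C₁cos(x) + C₂sin(x)).


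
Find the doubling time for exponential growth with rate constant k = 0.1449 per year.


Exponential growth: P(t) = P₀ e^(0.1449t). Set P(t)/P₀ = 2: e^(0.1449t) = 2.
Solve: t = ln(2)/0.1449 ≈ 4.78 years.


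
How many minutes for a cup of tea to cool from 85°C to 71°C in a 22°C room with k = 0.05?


From T(t) = T_a + (T₀ - T_a)e^(-kt), set T(t) = 71:
(71 - 22) / (85 - 22) = e^(-0.05t), so t = -ln(0.778)/0.05 ≈ 5.0 minutes.
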